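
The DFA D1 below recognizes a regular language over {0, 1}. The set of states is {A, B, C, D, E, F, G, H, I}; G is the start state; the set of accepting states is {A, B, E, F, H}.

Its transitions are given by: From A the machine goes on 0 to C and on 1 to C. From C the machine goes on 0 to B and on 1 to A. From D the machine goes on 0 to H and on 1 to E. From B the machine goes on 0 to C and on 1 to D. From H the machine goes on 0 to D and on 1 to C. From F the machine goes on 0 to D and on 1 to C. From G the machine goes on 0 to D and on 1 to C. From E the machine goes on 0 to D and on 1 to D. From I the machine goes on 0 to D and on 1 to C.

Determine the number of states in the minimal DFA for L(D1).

3

First remove the unreachable states {F,I}; 7 states remain.
Initial partition by acceptance: {A,B,E,H} | {C,D,G}.
Split {C,D,G} by δ(·,0) → {C,D} and {G}.
The partition is now stable with 3 blocks: {A,B,E,H} | {C,D} | {G}.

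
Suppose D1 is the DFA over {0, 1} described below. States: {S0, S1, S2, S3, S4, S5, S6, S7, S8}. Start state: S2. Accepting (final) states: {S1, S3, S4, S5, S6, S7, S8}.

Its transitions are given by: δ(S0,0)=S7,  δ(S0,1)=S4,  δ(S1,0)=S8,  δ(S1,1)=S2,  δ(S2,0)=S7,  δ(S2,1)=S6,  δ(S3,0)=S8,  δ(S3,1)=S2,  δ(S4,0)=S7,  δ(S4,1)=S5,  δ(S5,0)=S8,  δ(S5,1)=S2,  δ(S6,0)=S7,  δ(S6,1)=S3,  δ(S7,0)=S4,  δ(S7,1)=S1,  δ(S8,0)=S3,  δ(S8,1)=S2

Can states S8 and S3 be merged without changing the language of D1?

Reachable states from the start: {S1,S2,S3,S4,S5,S6,S7,S8}. Unreachable: {S0} — drop them.
Initial partition by acceptance: {S1,S3,S4,S5,S6,S7,S8} | {S2}.
Refine {S1,S3,S4,S5,S6,S7,S8} on symbol 1: members go to different blocks, giving {S1,S3,S5,S8} and {S4,S6,S7}.
Stable partition: {S1,S3,S5,S8} | {S2} | {S4,S6,S7} — 3 equivalence classes.
S8 and S3 lie in the same block of the stable partition, so they are equivalent — no string distinguishes them.

Yes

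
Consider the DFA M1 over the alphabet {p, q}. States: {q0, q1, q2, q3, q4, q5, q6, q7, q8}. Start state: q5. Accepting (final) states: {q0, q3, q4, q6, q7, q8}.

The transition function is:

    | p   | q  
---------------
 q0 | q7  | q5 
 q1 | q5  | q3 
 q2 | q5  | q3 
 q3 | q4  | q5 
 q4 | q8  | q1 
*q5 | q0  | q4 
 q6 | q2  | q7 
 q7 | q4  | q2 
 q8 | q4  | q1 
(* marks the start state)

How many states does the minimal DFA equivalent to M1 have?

First remove the unreachable states {q6}; 8 states remain.
Initial partition by acceptance: {q0,q3,q4,q7,q8} | {q1,q2,q5}.
Split {q1,q2,q5} by δ(·,p) → {q1,q2} and {q5}.
Refine {q0,q3,q4,q7,q8} on symbol q: members go to different blocks, giving {q4,q7,q8} and {q0,q3}.
No further refinement is possible. Final partition (4 blocks): {q4,q7,q8} | {q1,q2} | {q5} | {q0,q3}.

4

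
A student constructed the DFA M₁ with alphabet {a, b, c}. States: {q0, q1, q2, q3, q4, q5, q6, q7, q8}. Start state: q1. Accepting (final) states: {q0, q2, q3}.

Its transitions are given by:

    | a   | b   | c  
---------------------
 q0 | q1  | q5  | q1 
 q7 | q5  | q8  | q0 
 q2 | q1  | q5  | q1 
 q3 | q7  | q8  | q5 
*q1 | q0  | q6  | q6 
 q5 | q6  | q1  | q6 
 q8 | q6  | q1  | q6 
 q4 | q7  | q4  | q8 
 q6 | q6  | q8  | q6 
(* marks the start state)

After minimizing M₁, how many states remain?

4

States {q2,q3,q4,q7} cannot be reached from the start state, so discard them.
Initial partition by acceptance: {q0} | {q1,q5,q6,q8}.
On input a, block {q1,q5,q6,q8} splits into {q5,q6,q8} and {q1}.
Refine {q5,q6,q8} on symbol b: members go to different blocks, giving {q5,q8} and {q6}.
The partition is now stable with 4 blocks: {q0} | {q5,q8} | {q1} | {q6}.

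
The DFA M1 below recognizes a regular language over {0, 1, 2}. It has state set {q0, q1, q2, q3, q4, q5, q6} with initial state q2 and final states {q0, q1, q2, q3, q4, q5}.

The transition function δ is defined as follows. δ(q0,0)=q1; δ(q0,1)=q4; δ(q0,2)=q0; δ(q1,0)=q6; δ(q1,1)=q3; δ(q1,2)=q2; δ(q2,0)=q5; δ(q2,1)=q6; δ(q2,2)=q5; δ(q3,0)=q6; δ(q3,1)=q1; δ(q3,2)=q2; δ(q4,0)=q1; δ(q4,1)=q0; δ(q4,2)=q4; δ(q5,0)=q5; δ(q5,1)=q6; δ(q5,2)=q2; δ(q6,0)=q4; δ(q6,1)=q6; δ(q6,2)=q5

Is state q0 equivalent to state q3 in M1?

No

Every state is reachable, so we keep all 7.
P0 = {q0,q1,q2,q3,q4,q5} | {q6}.
On input 0, block {q0,q1,q2,q3,q4,q5} splits into {q0,q2,q4,q5} and {q1,q3}.
On input 0, block {q0,q2,q4,q5} splits into {q0,q4} and {q2,q5}.
The partition is now stable with 4 blocks: {q0,q4} | {q6} | {q1,q3} | {q2,q5}.
q0 and q3 end up in different blocks, so they are distinguishable. For instance, the string '0' is accepted from only q0.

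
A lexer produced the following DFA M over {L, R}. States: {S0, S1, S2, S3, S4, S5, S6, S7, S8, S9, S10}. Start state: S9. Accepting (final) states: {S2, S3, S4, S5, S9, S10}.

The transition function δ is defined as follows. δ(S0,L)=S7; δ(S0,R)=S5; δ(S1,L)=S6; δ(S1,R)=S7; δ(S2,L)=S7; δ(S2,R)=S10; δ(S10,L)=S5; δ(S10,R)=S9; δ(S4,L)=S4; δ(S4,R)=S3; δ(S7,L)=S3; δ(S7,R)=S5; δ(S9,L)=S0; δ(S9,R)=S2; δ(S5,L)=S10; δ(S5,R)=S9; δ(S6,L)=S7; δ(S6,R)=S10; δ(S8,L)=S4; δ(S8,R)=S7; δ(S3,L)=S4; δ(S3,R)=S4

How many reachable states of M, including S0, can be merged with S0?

States {S1,S6,S8} cannot be reached from the start state, so discard them.
Start with accepting vs non-accepting: {S2,S3,S4,S5,S9,S10} | {S0,S7}.
Refine {S2,S3,S4,S5,S9,S10} on symbol L: members go to different blocks, giving {S3,S4,S5,S10} and {S2,S9}.
On input R, block {S3,S4,S5,S10} splits into {S3,S4} and {S5,S10}.
Split {S0,S7} by δ(·,L) → {S0} and {S7}.
Split {S2,S9} by δ(·,L) → {S2} and {S9}.
No further refinement is possible. Final partition (6 blocks): {S3,S4} | {S0} | {S2} | {S5,S10} | {S7} | {S9}.
State S0 belongs to the block {S0}, which has 1 states.

1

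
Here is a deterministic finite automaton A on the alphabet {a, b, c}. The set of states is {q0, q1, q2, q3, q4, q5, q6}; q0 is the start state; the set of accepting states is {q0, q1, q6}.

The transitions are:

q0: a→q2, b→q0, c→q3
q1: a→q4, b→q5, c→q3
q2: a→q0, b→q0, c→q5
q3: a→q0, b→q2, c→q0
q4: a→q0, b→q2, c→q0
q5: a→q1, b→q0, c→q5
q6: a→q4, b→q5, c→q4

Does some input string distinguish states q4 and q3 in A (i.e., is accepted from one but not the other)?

First remove the unreachable states {q6}; 6 states remain.
Start with accepting vs non-accepting: {q0,q1} | {q2,q3,q4,q5}.
Refine {q0,q1} on symbol b: members go to different blocks, giving {q0} and {q1}.
On input a, block {q2,q3,q4,q5} splits into {q2,q3,q4} and {q5}.
Refine {q2,q3,q4} on symbol b: members go to different blocks, giving {q3,q4} and {q2}.
The partition is now stable with 5 blocks: {q0} | {q3,q4} | {q1} | {q5} | {q2}.
q4 and q3 lie in the same block of the stable partition, so they are equivalent — no string distinguishes them.

No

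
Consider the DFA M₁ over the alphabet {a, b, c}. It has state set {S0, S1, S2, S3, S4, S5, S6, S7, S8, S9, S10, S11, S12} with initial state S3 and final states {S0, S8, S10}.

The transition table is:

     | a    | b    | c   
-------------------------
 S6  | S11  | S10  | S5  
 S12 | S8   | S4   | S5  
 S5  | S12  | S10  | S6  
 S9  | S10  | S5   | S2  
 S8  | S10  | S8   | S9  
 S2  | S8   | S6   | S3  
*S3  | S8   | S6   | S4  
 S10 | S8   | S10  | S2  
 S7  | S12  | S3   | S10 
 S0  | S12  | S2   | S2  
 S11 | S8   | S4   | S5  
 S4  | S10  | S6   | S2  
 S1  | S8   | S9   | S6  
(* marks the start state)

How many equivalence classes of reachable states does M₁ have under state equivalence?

States {S0,S1,S7} cannot be reached from the start state, so discard them.
Start with accepting vs non-accepting: {S8,S10} | {S2,S3,S4,S5,S6,S9,S11,S12}.
Split {S2,S3,S4,S5,S6,S9,S11,S12} by δ(·,a) → {S2,S3,S4,S9,S11,S12} and {S5,S6}.
Split {S2,S3,S4,S9,S11,S12} by δ(·,b) → {S2,S3,S4,S9} and {S11,S12}.
Stable partition: {S8,S10} | {S2,S3,S4,S9} | {S5,S6} | {S11,S12} — 4 equivalence classes.

4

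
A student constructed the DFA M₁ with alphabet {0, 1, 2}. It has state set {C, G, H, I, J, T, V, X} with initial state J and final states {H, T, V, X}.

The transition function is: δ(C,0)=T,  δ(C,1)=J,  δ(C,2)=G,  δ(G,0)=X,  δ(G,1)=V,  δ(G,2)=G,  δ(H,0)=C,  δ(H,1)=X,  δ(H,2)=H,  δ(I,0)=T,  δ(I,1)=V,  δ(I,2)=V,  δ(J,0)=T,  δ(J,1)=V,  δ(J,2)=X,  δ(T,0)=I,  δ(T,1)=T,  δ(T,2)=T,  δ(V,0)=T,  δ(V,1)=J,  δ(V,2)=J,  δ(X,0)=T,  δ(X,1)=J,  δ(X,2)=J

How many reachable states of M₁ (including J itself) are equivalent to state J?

First remove the unreachable states {C,G,H}; 5 states remain.
P0 = {T,V,X} | {I,J}.
Refine {T,V,X} on symbol 0: members go to different blocks, giving {V,X} and {T}.
No further refinement is possible. Final partition (3 blocks): {V,X} | {I,J} | {T}.
The equivalence class containing J is {I,J}, of size 2.

2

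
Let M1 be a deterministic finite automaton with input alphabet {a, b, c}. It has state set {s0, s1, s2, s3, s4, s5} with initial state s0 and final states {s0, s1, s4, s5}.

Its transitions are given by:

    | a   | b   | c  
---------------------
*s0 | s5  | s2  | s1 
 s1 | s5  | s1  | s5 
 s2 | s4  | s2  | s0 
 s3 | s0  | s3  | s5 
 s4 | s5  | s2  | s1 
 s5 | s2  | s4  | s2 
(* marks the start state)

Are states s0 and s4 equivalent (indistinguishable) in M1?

First remove the unreachable states {s3}; 5 states remain.
Initial partition by acceptance: {s0,s1,s4,s5} | {s2}.
Refine {s0,s1,s4,s5} on symbol a: members go to different blocks, giving {s0,s1,s4} and {s5}.
On input b, block {s0,s1,s4} splits into {s0,s4} and {s1}.
The partition is now stable with 4 blocks: {s0,s4} | {s2} | {s5} | {s1}.
s0 and s4 lie in the same block of the stable partition, so they are equivalent — no string distinguishes them.

Yes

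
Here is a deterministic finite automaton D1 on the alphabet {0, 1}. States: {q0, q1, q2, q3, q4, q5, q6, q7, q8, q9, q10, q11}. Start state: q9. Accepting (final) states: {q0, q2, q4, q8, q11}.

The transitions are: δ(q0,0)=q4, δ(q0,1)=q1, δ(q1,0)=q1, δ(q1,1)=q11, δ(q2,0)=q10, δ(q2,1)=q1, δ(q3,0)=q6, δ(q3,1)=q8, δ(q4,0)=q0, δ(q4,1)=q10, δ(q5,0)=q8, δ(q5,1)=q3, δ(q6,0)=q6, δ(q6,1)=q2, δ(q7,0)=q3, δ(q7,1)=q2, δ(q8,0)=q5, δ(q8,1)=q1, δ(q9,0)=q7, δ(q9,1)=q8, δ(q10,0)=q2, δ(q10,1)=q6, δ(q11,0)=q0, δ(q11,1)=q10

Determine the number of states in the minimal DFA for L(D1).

6

Every state is reachable, so we keep all 12.
Start with accepting vs non-accepting: {q0,q2,q4,q8,q11} | {q1,q3,q5,q6,q7,q9,q10}.
Refine {q0,q2,q4,q8,q11} on symbol 0: members go to different blocks, giving {q0,q4,q11} and {q2,q8}.
Split {q1,q3,q5,q6,q7,q9,q10} by δ(·,0) → {q1,q3,q6,q7,q9} and {q5,q10}.
Refine {q0,q4,q11} on symbol 1: members go to different blocks, giving {q4,q11} and {q0}.
Refine {q1,q3,q6,q7,q9} on symbol 1: members go to different blocks, giving {q3,q6,q7,q9} and {q1}.
No further refinement is possible. Final partition (6 blocks): {q4,q11} | {q3,q6,q7,q9} | {q2,q8} | {q5,q10} | {q0} | {q1}.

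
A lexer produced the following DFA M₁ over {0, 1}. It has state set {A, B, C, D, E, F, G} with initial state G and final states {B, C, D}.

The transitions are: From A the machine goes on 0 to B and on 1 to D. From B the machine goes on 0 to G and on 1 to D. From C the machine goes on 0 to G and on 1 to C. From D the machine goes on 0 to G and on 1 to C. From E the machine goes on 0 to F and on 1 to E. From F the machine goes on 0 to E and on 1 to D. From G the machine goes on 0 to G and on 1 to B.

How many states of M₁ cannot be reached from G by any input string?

3

BFS from G reaches {B, C, D, G}; the 3 state(s) A, E, F are never visited.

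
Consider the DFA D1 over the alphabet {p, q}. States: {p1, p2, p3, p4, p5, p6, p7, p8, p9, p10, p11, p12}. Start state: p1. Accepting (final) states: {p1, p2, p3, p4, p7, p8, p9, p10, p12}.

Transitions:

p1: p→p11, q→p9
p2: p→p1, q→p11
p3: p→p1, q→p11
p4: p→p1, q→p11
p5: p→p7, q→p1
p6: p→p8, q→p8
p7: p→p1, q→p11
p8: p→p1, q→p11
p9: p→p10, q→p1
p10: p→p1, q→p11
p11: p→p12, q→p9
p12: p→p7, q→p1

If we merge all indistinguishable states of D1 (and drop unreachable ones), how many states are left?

4

First remove the unreachable states {p2,p3,p4,p5,p6,p8}; 6 states remain.
Initial partition by acceptance: {p1,p7,p9,p10,p12} | {p11}.
Refine {p1,p7,p9,p10,p12} on symbol p: members go to different blocks, giving {p7,p9,p10,p12} and {p1}.
Split {p7,p9,p10,p12} by δ(·,p) → {p7,p10} and {p9,p12}.
Stable partition: {p7,p10} | {p11} | {p1} | {p9,p12} — 4 equivalence classes.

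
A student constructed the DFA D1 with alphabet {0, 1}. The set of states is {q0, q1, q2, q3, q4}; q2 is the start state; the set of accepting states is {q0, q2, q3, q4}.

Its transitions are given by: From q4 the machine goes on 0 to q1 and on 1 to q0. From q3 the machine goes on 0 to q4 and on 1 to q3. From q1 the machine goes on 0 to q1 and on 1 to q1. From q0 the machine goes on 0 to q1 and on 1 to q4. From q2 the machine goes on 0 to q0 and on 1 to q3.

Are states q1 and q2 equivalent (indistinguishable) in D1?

All states are reachable from the start state.
P0 = {q0,q2,q3,q4} | {q1}.
On input 0, block {q0,q2,q3,q4} splits into {q0,q4} and {q2,q3}.
No further refinement is possible. Final partition (3 blocks): {q0,q4} | {q1} | {q2,q3}.
q1 and q2 end up in different blocks, so they are distinguishable. For instance, the string 'ε' is accepted from only q2.

No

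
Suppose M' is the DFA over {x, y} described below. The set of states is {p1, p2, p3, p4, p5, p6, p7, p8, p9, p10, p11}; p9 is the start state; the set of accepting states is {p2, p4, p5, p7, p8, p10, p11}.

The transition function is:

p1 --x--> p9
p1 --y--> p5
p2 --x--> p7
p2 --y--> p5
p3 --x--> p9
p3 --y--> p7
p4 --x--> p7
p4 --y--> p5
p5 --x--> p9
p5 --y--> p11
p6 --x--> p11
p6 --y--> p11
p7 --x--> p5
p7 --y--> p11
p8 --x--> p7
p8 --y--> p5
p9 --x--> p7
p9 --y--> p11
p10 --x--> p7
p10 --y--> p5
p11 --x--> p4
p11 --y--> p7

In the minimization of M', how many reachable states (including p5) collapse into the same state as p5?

1

First remove the unreachable states {p1,p2,p3,p6,p8,p10}; 5 states remain.
P0 = {p4,p5,p7,p11} | {p9}.
On input x, block {p4,p5,p7,p11} splits into {p4,p7,p11} and {p5}.
On input x, block {p4,p7,p11} splits into {p4,p11} and {p7}.
Refine {p4,p11} on symbol x: members go to different blocks, giving {p4} and {p11}.
No further refinement is possible. Final partition (5 blocks): {p4} | {p9} | {p5} | {p7} | {p11}.
The equivalence class containing p5 is {p5}, of size 1.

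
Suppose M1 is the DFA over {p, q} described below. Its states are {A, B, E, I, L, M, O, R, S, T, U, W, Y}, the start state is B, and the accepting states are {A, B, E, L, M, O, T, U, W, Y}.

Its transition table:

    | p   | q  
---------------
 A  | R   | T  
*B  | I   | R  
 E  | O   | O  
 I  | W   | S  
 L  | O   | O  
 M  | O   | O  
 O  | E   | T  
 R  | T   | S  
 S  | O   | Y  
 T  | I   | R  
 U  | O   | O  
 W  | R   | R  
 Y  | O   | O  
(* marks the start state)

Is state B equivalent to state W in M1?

Yes

States {A,L,M,U} cannot be reached from the start state, so discard them.
Start with accepting vs non-accepting: {B,E,O,T,W,Y} | {I,R,S}.
Refine {B,E,O,T,W,Y} on symbol p: members go to different blocks, giving {E,O,Y} and {B,T,W}.
On input q, block {E,O,Y} splits into {E,Y} and {O}.
Split {I,R,S} by δ(·,p) → {I,R} and {S}.
No further refinement is possible. Final partition (5 blocks): {E,Y} | {I,R} | {B,T,W} | {O} | {S}.
B and W lie in the same block of the stable partition, so they are equivalent — no string distinguishes them.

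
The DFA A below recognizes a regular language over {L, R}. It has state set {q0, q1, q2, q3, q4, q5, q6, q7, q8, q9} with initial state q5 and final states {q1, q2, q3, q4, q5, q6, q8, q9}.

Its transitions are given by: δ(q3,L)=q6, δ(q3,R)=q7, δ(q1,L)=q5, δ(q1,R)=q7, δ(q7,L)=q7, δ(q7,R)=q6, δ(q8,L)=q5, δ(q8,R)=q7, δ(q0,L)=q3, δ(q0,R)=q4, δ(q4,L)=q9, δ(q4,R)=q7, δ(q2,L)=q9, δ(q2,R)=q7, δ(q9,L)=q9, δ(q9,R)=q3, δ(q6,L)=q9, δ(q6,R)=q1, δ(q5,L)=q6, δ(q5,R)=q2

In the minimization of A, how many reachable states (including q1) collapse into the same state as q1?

First remove the unreachable states {q0,q4,q8}; 7 states remain.
Initial partition by acceptance: {q1,q2,q3,q5,q6,q9} | {q7}.
Refine {q1,q2,q3,q5,q6,q9} on symbol R: members go to different blocks, giving {q1,q2,q3} and {q5,q6,q9}.
No further refinement is possible. Final partition (3 blocks): {q1,q2,q3} | {q7} | {q5,q6,q9}.
State q1 belongs to the block {q1,q2,q3}, which has 3 states.

3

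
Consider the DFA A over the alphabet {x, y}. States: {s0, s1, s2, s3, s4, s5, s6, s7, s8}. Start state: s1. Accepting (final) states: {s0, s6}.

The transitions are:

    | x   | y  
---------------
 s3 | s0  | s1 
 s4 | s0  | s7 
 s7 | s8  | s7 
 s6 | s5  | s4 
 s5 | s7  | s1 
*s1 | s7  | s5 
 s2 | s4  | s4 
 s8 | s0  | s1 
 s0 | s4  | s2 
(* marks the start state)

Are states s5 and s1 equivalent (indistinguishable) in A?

Yes

First remove the unreachable states {s3,s6}; 7 states remain.
Initial partition by acceptance: {s0} | {s1,s2,s4,s5,s7,s8}.
Split {s1,s2,s4,s5,s7,s8} by δ(·,x) → {s1,s2,s5,s7} and {s4,s8}.
On input x, block {s1,s2,s5,s7} splits into {s1,s5} and {s2,s7}.
Refine {s4,s8} on symbol y: members go to different blocks, giving {s4} and {s8}.
On input x, block {s2,s7} splits into {s2} and {s7}.
No further refinement is possible. Final partition (6 blocks): {s0} | {s1,s5} | {s4} | {s2} | {s8} | {s7}.
s5 and s1 lie in the same block of the stable partition, so they are equivalent — no string distinguishes them.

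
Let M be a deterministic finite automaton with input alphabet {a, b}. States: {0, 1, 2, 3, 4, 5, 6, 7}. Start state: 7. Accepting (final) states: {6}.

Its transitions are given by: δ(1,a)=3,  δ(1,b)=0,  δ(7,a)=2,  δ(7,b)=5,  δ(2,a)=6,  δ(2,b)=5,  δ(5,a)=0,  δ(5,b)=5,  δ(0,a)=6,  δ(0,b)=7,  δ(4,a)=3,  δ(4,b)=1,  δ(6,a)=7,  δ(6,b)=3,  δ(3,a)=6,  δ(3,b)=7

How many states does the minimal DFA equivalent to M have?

3

First remove the unreachable states {1,4}; 6 states remain.
P0 = {6} | {0,2,3,5,7}.
Refine {0,2,3,5,7} on symbol a: members go to different blocks, giving {0,2,3} and {5,7}.
The partition is now stable with 3 blocks: {6} | {0,2,3} | {5,7}.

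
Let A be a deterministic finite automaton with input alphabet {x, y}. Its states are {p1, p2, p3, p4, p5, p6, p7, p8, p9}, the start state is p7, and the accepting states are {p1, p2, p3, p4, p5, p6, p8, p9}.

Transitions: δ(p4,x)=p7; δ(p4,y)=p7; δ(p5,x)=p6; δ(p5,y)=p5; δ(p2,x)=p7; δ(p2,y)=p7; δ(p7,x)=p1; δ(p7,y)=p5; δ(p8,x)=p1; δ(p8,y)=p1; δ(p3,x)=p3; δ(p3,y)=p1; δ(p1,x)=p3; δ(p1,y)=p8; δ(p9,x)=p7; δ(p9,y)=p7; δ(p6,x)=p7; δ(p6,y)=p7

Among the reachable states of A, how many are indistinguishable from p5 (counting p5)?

Reachable states from the start: {p1,p3,p5,p6,p7,p8}. Unreachable: {p2,p4,p9} — drop them.
Start with accepting vs non-accepting: {p1,p3,p5,p6,p8} | {p7}.
On input x, block {p1,p3,p5,p6,p8} splits into {p1,p3,p5,p8} and {p6}.
Refine {p1,p3,p5,p8} on symbol x: members go to different blocks, giving {p1,p3,p8} and {p5}.
The partition is now stable with 4 blocks: {p1,p3,p8} | {p7} | {p6} | {p5}.
The equivalence class containing p5 is {p5}, of size 1.

1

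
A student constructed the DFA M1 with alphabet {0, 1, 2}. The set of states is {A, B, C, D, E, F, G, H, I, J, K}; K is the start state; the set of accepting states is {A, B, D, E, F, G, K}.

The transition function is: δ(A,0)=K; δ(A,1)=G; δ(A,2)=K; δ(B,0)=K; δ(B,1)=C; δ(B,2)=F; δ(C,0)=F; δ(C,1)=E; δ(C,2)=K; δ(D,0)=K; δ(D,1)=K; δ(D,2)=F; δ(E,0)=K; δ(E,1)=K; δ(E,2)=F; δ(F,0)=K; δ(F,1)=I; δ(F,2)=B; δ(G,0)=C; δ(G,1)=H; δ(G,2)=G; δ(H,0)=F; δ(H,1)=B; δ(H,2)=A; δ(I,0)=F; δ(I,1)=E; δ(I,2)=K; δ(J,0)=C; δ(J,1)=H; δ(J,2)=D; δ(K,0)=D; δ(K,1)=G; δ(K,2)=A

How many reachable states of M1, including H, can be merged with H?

States {J} cannot be reached from the start state, so discard them.
Start with accepting vs non-accepting: {A,B,D,E,F,G,K} | {C,H,I}.
Refine {A,B,D,E,F,G,K} on symbol 0: members go to different blocks, giving {A,B,D,E,F,K} and {G}.
Refine {A,B,D,E,F,K} on symbol 1: members go to different blocks, giving {A,K} and {B,F} and {D,E}.
Refine {A,K} on symbol 0: members go to different blocks, giving {A} and {K}.
On input 1, block {C,H,I} splits into {C,I} and {H}.
The partition is now stable with 7 blocks: {A} | {C,I} | {G} | {B,F} | {D,E} | {K} | {H}.
State H belongs to the block {H}, which has 1 states.

1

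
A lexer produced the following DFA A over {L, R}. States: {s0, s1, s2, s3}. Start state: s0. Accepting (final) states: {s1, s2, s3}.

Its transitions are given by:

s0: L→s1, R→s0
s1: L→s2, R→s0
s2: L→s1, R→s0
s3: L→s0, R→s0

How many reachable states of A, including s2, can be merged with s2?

2

First remove the unreachable states {s3}; 3 states remain.
P0 = {s1,s2} | {s0}.
No further refinement is possible. Final partition (2 blocks): {s1,s2} | {s0}.
State s2 belongs to the block {s1,s2}, which has 2 states.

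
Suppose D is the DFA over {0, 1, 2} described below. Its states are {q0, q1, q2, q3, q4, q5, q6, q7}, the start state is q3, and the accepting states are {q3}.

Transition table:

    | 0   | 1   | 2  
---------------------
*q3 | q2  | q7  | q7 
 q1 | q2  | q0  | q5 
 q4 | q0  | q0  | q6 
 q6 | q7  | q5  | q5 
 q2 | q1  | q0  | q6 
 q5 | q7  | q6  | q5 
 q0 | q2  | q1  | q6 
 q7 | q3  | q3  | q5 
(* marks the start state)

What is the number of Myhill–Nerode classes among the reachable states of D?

First remove the unreachable states {q4}; 7 states remain.
P0 = {q3} | {q0,q1,q2,q5,q6,q7}.
Split {q0,q1,q2,q5,q6,q7} by δ(·,0) → {q0,q1,q2,q5,q6} and {q7}.
Refine {q0,q1,q2,q5,q6} on symbol 0: members go to different blocks, giving {q0,q1,q2} and {q5,q6}.
No further refinement is possible. Final partition (4 blocks): {q3} | {q0,q1,q2} | {q7} | {q5,q6}.

4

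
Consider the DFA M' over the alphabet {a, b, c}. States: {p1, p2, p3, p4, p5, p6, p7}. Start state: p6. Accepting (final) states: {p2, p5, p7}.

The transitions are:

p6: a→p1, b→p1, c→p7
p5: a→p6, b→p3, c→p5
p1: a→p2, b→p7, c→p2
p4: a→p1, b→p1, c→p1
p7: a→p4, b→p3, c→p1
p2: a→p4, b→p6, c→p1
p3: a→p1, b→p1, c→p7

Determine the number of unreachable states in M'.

BFS from p6 reaches {p1, p2, p3, p4, p6, p7}; the 1 state(s) p5 are never visited.

1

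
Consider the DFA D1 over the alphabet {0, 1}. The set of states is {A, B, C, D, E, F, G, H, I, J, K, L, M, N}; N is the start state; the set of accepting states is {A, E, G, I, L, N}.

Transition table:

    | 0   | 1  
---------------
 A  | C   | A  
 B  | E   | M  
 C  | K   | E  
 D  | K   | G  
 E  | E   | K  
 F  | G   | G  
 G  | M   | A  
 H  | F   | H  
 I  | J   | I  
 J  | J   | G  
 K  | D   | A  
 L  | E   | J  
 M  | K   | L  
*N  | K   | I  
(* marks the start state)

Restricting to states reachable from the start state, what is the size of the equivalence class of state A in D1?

2

States {B,F,H} cannot be reached from the start state, so discard them.
Start with accepting vs non-accepting: {A,E,G,I,L,N} | {C,D,J,K,M}.
On input 0, block {A,E,G,I,L,N} splits into {A,G,I,N} and {E,L}.
Split {C,D,J,K,M} by δ(·,1) → {D,J,K} and {C,M}.
On input 0, block {A,G,I,N} splits into {A,G} and {I,N}.
The partition is now stable with 5 blocks: {A,G} | {D,J,K} | {E,L} | {C,M} | {I,N}.
State A belongs to the block {A,G}, which has 2 states.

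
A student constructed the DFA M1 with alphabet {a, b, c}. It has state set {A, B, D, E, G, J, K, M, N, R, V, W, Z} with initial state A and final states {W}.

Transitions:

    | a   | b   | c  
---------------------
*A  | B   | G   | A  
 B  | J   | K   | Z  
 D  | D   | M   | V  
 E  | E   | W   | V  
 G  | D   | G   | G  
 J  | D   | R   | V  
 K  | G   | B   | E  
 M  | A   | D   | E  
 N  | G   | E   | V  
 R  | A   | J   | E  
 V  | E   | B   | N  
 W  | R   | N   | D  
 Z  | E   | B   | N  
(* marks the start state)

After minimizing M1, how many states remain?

7

All states are reachable from the start state.
Start with accepting vs non-accepting: {W} | {A,B,D,E,G,J,K,M,N,R,V,Z}.
On input b, block {A,B,D,E,G,J,K,M,N,R,V,Z} splits into {A,B,D,G,J,K,M,N,R,V,Z} and {E}.
On input a, block {A,B,D,G,J,K,M,N,R,V,Z} splits into {A,B,D,G,J,K,M,N,R} and {V,Z}.
Split {A,B,D,G,J,K,M,N,R} by δ(·,b) → {A,B,D,G,J,K,M,R} and {N}.
Refine {A,B,D,G,J,K,M,R} on symbol c: members go to different blocks, giving {B,D,J} and {K,M,R} and {A,G}.
No further refinement is possible. Final partition (7 blocks): {W} | {B,D,J} | {E} | {V,Z} | {N} | {K,M,R} | {A,G}.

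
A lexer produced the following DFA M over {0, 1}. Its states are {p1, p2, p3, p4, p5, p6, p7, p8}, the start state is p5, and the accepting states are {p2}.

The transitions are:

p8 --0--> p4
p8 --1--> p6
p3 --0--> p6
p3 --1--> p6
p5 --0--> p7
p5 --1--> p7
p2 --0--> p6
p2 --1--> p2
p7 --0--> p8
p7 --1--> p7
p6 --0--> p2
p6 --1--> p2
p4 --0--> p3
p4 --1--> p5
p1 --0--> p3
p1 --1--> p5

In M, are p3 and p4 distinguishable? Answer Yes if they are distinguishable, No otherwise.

First remove the unreachable states {p1}; 7 states remain.
P0 = {p2} | {p3,p4,p5,p6,p7,p8}.
Refine {p3,p4,p5,p6,p7,p8} on symbol 0: members go to different blocks, giving {p3,p4,p5,p7,p8} and {p6}.
Split {p3,p4,p5,p7,p8} by δ(·,0) → {p4,p5,p7,p8} and {p3}.
On input 0, block {p4,p5,p7,p8} splits into {p5,p7,p8} and {p4}.
On input 0, block {p5,p7,p8} splits into {p5,p7} and {p8}.
Refine {p5,p7} on symbol 0: members go to different blocks, giving {p5} and {p7}.
The partition is now stable with 7 blocks: {p2} | {p5} | {p6} | {p3} | {p4} | {p8} | {p7}.
p3 and p4 end up in different blocks, so they are distinguishable. For instance, the string '00' is accepted from only p3.

Yes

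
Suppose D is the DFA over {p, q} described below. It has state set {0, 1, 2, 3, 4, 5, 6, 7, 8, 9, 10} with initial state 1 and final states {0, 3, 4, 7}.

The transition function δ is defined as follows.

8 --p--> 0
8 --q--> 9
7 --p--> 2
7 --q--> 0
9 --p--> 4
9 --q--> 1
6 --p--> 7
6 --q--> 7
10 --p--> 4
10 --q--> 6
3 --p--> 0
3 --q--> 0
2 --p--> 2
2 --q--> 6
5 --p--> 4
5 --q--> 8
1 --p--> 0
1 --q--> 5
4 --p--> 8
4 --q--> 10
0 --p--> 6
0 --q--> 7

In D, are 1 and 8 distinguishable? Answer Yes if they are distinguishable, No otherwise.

No

States {3} cannot be reached from the start state, so discard them.
Start with accepting vs non-accepting: {0,4,7} | {1,2,5,6,8,9,10}.
Refine {0,4,7} on symbol q: members go to different blocks, giving {0,7} and {4}.
Refine {1,2,5,6,8,9,10} on symbol p: members go to different blocks, giving {1,6,8} and {5,9,10} and {2}.
Refine {0,7} on symbol p: members go to different blocks, giving {0} and {7}.
Refine {1,6,8} on symbol p: members go to different blocks, giving {1,8} and {6}.
Refine {5,9,10} on symbol q: members go to different blocks, giving {5,9} and {10}.
No further refinement is possible. Final partition (8 blocks): {0} | {1,8} | {4} | {5,9} | {2} | {7} | {6} | {10}.
1 and 8 lie in the same block of the stable partition, so they are equivalent — no string distinguishes them.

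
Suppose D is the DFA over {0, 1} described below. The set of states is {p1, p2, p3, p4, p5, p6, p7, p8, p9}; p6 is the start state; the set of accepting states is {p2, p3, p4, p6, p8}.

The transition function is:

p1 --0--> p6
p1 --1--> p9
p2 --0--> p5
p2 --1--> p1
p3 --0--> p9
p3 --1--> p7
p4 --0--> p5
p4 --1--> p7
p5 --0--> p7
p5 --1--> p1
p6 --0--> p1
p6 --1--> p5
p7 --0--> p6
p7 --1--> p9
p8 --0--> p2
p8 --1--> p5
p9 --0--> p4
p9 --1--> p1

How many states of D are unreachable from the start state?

3

Starting at p6 and following transitions, the reachable set is {p1, p4, p5, p6, p7, p9}. That leaves p2, p3, p8 unreachable — 3 in total.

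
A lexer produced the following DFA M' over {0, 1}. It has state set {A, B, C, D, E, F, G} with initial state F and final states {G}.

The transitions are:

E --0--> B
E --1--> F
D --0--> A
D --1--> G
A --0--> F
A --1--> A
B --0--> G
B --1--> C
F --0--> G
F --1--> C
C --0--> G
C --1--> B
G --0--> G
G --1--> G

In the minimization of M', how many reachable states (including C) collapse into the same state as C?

3

States {A,D,E} cannot be reached from the start state, so discard them.
Start with accepting vs non-accepting: {G} | {B,C,F}.
No further refinement is possible. Final partition (2 blocks): {G} | {B,C,F}.
State C belongs to the block {B,C,F}, which has 3 states.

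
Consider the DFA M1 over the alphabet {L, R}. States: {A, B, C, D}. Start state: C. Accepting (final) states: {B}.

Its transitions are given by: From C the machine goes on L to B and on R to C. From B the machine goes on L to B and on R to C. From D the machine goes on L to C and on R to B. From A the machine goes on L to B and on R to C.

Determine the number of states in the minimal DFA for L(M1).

Reachable states from the start: {B,C}. Unreachable: {A,D} — drop them.
Start with accepting vs non-accepting: {B} | {C}.
No further refinement is possible. Final partition (2 blocks): {B} | {C}.

2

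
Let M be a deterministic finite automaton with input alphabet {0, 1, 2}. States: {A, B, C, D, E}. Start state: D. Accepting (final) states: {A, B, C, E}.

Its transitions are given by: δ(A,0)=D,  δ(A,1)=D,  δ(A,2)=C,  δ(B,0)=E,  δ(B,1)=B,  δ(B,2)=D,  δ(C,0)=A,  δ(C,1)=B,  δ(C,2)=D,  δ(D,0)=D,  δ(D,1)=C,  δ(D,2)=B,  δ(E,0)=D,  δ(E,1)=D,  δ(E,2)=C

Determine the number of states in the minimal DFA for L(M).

Initial partition by acceptance: {A,B,C,E} | {D}.
Split {A,B,C,E} by δ(·,0) → {A,E} and {B,C}.
The partition is now stable with 3 blocks: {A,E} | {D} | {B,C}.

3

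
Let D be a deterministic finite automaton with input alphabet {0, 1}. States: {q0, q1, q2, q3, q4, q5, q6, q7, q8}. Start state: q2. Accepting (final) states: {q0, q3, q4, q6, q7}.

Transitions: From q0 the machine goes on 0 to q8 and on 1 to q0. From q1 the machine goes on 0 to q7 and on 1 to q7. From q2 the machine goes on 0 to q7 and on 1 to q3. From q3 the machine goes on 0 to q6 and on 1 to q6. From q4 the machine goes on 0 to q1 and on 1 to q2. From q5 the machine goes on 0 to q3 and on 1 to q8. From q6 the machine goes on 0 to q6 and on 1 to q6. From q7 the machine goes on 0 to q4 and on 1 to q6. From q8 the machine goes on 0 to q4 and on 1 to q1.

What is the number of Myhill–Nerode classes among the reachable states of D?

First remove the unreachable states {q0,q5,q8}; 6 states remain.
Start with accepting vs non-accepting: {q3,q4,q6,q7} | {q1,q2}.
Refine {q3,q4,q6,q7} on symbol 0: members go to different blocks, giving {q3,q6,q7} and {q4}.
On input 0, block {q3,q6,q7} splits into {q3,q6} and {q7}.
Split {q1,q2} by δ(·,1) → {q1} and {q2}.
Stable partition: {q3,q6} | {q1} | {q4} | {q7} | {q2} — 5 equivalence classes.

5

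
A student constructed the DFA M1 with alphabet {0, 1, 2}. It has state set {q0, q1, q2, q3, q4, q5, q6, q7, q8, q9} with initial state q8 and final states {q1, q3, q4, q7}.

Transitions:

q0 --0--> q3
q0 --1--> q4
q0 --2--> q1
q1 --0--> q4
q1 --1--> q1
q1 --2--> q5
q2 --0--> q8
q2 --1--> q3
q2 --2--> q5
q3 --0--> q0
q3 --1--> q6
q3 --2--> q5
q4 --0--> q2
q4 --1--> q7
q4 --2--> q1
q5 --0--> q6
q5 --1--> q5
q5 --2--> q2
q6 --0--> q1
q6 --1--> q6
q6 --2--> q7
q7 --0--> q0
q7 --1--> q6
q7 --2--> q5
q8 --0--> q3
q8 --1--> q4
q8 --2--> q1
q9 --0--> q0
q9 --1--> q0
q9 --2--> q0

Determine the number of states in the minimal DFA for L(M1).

7

States {q9} cannot be reached from the start state, so discard them.
Initial partition by acceptance: {q1,q3,q4,q7} | {q0,q2,q5,q6,q8}.
On input 0, block {q1,q3,q4,q7} splits into {q3,q4,q7} and {q1}.
On input 1, block {q3,q4,q7} splits into {q3,q7} and {q4}.
Refine {q0,q2,q5,q6,q8} on symbol 0: members go to different blocks, giving {q0,q8} and {q2,q5} and {q6}.
Split {q2,q5} by δ(·,0) → {q2} and {q5}.
No further refinement is possible. Final partition (7 blocks): {q3,q7} | {q0,q8} | {q1} | {q4} | {q2} | {q6} | {q5}.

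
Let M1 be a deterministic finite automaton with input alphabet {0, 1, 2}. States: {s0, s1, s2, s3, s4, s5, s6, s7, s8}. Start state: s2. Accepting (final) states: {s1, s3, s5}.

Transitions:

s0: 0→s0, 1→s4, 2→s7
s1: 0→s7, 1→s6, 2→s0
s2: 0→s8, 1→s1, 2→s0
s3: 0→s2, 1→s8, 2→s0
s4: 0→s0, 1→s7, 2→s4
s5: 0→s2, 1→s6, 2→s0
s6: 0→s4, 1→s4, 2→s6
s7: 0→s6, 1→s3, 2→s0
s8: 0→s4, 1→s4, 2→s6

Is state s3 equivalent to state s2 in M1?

No

States {s5} cannot be reached from the start state, so discard them.
Initial partition by acceptance: {s1,s3} | {s0,s2,s4,s6,s7,s8}.
Refine {s0,s2,s4,s6,s7,s8} on symbol 1: members go to different blocks, giving {s0,s4,s6,s8} and {s2,s7}.
Split {s0,s4,s6,s8} by δ(·,1) → {s0,s6,s8} and {s4}.
On input 0, block {s0,s6,s8} splits into {s6,s8} and {s0}.
The partition is now stable with 5 blocks: {s1,s3} | {s6,s8} | {s2,s7} | {s4} | {s0}.
s3 and s2 end up in different blocks, so they are distinguishable. For instance, the string 'ε' is accepted from only s3.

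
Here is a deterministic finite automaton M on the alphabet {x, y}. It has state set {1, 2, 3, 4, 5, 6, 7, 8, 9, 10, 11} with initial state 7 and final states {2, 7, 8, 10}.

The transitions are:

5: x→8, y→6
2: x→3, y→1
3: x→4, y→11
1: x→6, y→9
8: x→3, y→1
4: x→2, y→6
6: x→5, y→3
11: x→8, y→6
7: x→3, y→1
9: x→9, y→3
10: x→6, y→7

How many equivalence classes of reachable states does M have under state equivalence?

Reachable states from the start: {1,2,3,4,5,6,7,8,9,11}. Unreachable: {10} — drop them.
Start with accepting vs non-accepting: {2,7,8} | {1,3,4,5,6,9,11}.
Refine {1,3,4,5,6,9,11} on symbol x: members go to different blocks, giving {1,3,6,9} and {4,5,11}.
On input x, block {1,3,6,9} splits into {1,9} and {3,6}.
Refine {1,9} on symbol x: members go to different blocks, giving {1} and {9}.
On input y, block {3,6} splits into {3} and {6}.
No further refinement is possible. Final partition (6 blocks): {2,7,8} | {1} | {4,5,11} | {3} | {9} | {6}.

6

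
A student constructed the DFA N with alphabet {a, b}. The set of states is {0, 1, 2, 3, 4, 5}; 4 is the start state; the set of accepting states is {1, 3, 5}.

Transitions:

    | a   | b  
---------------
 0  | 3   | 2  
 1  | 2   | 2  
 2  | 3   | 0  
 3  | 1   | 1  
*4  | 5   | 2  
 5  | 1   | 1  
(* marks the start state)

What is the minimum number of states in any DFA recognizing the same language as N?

3

Initial partition by acceptance: {1,3,5} | {0,2,4}.
Refine {1,3,5} on symbol a: members go to different blocks, giving {3,5} and {1}.
Stable partition: {3,5} | {0,2,4} | {1} — 3 equivalence classes.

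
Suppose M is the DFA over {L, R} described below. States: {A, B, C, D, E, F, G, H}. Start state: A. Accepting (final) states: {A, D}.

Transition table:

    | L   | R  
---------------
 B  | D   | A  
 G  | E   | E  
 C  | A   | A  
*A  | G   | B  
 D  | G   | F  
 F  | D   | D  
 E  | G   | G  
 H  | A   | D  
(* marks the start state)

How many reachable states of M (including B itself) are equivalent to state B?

2

First remove the unreachable states {C,H}; 6 states remain.
Initial partition by acceptance: {A,D} | {B,E,F,G}.
On input L, block {B,E,F,G} splits into {B,F} and {E,G}.
No further refinement is possible. Final partition (3 blocks): {A,D} | {B,F} | {E,G}.
State B belongs to the block {B,F}, which has 2 states.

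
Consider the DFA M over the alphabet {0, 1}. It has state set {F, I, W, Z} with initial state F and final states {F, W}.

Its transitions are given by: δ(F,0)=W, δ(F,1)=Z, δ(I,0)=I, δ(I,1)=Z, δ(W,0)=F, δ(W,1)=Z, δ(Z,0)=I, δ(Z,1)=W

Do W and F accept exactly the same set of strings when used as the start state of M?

Yes

All states are reachable from the start state.
P0 = {F,W} | {I,Z}.
Refine {I,Z} on symbol 1: members go to different blocks, giving {Z} and {I}.
Stable partition: {F,W} | {Z} | {I} — 3 equivalence classes.
W and F lie in the same block of the stable partition, so they are equivalent — no string distinguishes them.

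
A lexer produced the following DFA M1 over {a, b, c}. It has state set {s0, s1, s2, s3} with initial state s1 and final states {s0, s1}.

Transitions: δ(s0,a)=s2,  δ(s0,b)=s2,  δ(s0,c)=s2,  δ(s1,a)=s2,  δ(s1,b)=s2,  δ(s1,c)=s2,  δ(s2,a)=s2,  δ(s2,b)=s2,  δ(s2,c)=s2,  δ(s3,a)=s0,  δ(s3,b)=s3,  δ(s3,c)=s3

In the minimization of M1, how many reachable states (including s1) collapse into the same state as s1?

States {s0,s3} cannot be reached from the start state, so discard them.
P0 = {s1} | {s2}.
No further refinement is possible. Final partition (2 blocks): {s1} | {s2}.
The equivalence class containing s1 is {s1}, of size 1.

1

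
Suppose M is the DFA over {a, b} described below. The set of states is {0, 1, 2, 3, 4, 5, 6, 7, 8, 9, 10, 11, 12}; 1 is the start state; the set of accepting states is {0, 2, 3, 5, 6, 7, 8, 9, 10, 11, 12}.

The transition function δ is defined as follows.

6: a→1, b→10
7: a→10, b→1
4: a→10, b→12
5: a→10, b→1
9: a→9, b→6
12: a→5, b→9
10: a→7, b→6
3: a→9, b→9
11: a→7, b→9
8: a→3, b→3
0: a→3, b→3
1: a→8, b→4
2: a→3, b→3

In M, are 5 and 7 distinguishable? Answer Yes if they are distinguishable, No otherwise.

No

First remove the unreachable states {0,2,11}; 10 states remain.
Initial partition by acceptance: {3,5,6,7,8,9,10,12} | {1,4}.
Refine {3,5,6,7,8,9,10,12} on symbol a: members go to different blocks, giving {3,5,7,8,9,10,12} and {6}.
On input b, block {3,5,7,8,9,10,12} splits into {3,8,12} and {5,7} and {9,10}.
On input a, block {3,8,12} splits into {3} and {8} and {12}.
Split {1,4} by δ(·,a) → {1} and {4}.
Refine {9,10} on symbol a: members go to different blocks, giving {9} and {10}.
No further refinement is possible. Final partition (9 blocks): {3} | {1} | {6} | {5,7} | {9} | {8} | {12} | {4} | {10}.
5 and 7 lie in the same block of the stable partition, so they are equivalent — no string distinguishes them.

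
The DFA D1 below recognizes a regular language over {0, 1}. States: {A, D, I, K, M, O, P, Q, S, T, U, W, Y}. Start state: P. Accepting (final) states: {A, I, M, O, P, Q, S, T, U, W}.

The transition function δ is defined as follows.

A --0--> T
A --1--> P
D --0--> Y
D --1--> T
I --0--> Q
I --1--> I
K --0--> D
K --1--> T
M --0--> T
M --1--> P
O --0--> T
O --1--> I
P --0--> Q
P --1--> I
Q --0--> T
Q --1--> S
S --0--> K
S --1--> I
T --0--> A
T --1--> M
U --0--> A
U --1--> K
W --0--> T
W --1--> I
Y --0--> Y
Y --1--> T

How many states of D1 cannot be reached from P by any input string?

BFS from P reaches {A, D, I, K, M, P, Q, S, T, Y}; the 3 state(s) O, U, W are never visited.

3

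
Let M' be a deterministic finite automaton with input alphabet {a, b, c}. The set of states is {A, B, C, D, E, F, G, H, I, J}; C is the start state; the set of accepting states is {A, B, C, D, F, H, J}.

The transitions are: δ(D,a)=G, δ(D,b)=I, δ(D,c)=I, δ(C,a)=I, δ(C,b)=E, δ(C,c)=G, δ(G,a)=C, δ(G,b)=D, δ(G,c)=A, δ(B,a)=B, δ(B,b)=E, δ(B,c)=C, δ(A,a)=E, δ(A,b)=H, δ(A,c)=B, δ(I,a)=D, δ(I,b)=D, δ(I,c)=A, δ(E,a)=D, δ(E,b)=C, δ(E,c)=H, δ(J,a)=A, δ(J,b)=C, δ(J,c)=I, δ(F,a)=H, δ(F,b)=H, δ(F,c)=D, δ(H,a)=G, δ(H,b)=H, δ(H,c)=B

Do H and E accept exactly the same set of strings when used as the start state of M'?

No

Reachable states from the start: {A,B,C,D,E,G,H,I}. Unreachable: {F,J} — drop them.
P0 = {A,B,C,D,H} | {E,G,I}.
Refine {A,B,C,D,H} on symbol a: members go to different blocks, giving {A,C,D,H} and {B}.
Refine {A,C,D,H} on symbol b: members go to different blocks, giving {A,H} and {C,D}.
Stable partition: {A,H} | {E,G,I} | {B} | {C,D} — 4 equivalence classes.
H and E end up in different blocks, so they are distinguishable. For instance, the string 'ε' is accepted from only H.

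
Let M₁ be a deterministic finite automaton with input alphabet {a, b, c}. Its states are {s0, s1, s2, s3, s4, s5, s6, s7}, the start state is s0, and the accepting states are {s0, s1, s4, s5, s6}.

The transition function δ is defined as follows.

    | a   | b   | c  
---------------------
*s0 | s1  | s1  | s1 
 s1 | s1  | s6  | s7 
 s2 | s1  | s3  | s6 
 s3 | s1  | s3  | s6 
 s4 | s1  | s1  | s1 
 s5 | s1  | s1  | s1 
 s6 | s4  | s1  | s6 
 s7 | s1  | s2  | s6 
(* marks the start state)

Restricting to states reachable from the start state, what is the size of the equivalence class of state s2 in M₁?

3

First remove the unreachable states {s5}; 7 states remain.
P0 = {s0,s1,s4,s6} | {s2,s3,s7}.
Refine {s0,s1,s4,s6} on symbol c: members go to different blocks, giving {s0,s4,s6} and {s1}.
Refine {s0,s4,s6} on symbol a: members go to different blocks, giving {s0,s4} and {s6}.
Stable partition: {s0,s4} | {s2,s3,s7} | {s1} | {s6} — 4 equivalence classes.
The equivalence class containing s2 is {s2,s3,s7}, of size 3.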